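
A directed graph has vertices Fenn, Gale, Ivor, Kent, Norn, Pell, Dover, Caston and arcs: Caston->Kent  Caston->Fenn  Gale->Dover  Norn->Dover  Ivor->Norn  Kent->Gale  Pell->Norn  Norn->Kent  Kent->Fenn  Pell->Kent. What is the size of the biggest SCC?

{Pell} is an SCC by itself.
{Caston} is an SCC by itself.
{Ivor} is an SCC by itself.
{Fenn} is an SCC by itself.
{Norn} is an SCC by itself.
(and 3 more singleton SCCs)
The largest has 1 vertex.

1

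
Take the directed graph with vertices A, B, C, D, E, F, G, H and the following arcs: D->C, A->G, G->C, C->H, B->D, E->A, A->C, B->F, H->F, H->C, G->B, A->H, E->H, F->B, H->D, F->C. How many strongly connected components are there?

{B, C, D, F, H} are all mutually reachable — one SCC of size 5.
{G} is an SCC by itself.
{A} is an SCC by itself.
{E} is an SCC by itself.
That gives 4 strongly connected components.

4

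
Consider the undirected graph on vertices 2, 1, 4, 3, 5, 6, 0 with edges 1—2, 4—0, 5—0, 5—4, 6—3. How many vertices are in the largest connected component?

3

Starting from 1 we can reach 1, 2. That is one component of size 2.
Starting from 3 we can reach 3, 6. That is one component of size 2.
Starting from 0 we can reach 0, 4, 5. That is one component of size 3.
The largest has 3 vertices.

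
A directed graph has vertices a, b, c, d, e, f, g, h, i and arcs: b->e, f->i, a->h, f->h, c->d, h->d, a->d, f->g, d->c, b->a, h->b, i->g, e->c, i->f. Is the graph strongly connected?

No

There is no directed path from b to g, so the graph is not strongly connected.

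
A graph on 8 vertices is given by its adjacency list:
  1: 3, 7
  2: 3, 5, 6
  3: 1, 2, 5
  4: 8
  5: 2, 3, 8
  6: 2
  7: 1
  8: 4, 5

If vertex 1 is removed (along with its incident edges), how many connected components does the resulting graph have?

2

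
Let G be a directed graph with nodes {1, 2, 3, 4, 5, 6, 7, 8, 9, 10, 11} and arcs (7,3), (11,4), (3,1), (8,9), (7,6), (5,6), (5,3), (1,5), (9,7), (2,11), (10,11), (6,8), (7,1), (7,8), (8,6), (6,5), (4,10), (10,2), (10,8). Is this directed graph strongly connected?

No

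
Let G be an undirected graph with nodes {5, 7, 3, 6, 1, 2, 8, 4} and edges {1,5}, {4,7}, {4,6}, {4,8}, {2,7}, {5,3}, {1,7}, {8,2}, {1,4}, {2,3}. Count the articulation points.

1

Removing 4 increases the component count from 1 to 2, so 4 is a cut vertex.
By contrast removing 1 leaves 1 component; it is not a cut vertex. No other vertex is a cut vertex either.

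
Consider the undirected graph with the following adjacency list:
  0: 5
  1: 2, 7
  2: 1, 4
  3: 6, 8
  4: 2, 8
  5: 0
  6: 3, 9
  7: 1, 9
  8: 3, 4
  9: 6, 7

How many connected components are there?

2

Starting from 0 we can reach 0, 5. That is one component of size 2.
Starting from 1 we can reach 1, 2, 3, 4, 6, 7, 8, 9. That is one component of size 8.
Total: 2 components.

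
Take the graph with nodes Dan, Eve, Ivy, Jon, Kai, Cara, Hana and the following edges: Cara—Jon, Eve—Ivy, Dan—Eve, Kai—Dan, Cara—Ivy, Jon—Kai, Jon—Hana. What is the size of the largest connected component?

7

Starting from Dan we can reach Dan, Eve, Ivy, Jon, Kai, Cara, Hana. That is one component of size 7.
The largest has 7 vertices.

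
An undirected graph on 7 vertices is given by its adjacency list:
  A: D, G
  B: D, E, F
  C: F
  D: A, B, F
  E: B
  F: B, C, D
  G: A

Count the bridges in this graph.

4

The edges on the cycle B-F-D-B are not bridges since each lies on that cycle.
But removing A-G disconnects A from G; removing F-C disconnects F from C; removing D-A disconnects D from A; removing B-E disconnects B from E — these are bridges.
That makes 4 bridges.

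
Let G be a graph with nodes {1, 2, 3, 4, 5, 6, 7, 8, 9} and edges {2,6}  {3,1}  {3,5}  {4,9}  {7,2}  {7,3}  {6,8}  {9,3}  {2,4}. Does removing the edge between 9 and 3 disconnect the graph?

No

After removing 9-3, the path 9-4-2-7-3 still connects them, so the edge is not a bridge.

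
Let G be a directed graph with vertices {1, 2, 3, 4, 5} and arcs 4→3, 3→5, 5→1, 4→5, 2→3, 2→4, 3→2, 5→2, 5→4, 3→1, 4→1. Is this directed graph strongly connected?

There is no directed path from 1 to 2, so the graph is not strongly connected.

No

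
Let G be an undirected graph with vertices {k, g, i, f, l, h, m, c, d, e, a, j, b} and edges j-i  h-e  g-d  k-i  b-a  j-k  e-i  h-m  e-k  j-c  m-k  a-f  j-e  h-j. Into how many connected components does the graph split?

4

l is isolated — a component by itself.
Starting from d we can reach d, g. That is one component of size 2.
Starting from a we can reach a, b, f. That is one component of size 3.
Starting from c we can reach c, e, h, i, j, k, m. That is one component of size 7.
Total: 4 components.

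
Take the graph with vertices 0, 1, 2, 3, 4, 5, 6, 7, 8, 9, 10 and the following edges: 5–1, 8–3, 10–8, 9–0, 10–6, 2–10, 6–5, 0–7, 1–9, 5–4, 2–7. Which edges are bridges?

The edges on the cycle 2-10-6-5-1-9-0-7-2 are not bridges since each lies on that cycle.
But removing 8–3 disconnects 8 from 3; removing 8–10 disconnects 8 from 10; removing 4–5 disconnects 4 from 5 — these are bridges.

10-8, 3-8, 4-5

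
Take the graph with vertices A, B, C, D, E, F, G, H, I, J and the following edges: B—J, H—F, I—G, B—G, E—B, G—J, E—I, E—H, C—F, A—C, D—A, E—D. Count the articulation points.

Removing E increases the component count from 1 to 2, so E is a cut vertex.
By contrast removing D leaves 1 component; it is not a cut vertex. No other vertex is a cut vertex either.

1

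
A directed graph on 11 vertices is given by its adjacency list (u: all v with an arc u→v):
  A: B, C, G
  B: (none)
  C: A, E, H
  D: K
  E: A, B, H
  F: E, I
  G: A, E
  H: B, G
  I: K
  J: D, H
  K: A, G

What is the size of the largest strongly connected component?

5

{A, C, E, G, H} are all mutually reachable — one SCC of size 5.
{J} is an SCC by itself.
{D} is an SCC by itself.
{B} is an SCC by itself.
{F} is an SCC by itself.
(and 2 more singleton SCCs)
The largest has 5 vertices.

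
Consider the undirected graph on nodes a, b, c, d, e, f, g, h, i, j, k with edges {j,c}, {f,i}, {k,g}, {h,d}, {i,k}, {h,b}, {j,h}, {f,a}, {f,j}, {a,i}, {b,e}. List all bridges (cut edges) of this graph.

The edges on the cycle f-a-i-f are not bridges since each lies on that cycle.
But removing c - j disconnects c from j; removing d - h disconnects d from h; removing j - h disconnects j from h; removing b - h disconnects b from h — these are bridges.
In total 8 edges are bridges.

b-e, b-h, c-j, d-h, f-j, g-k, h-j, i-k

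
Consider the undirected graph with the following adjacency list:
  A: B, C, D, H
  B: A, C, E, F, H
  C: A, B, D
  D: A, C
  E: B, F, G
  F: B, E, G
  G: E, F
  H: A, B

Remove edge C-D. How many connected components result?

1

C and D are still connected via C-A-D, so the component count stays at 1.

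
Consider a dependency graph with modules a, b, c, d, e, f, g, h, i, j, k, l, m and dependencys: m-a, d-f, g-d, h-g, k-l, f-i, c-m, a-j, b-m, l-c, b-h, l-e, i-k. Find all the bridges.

a-j, a-m, e-l

The edges on the cycle b-h-g-d-f-i-k-l-c-m-b are not bridges since each lies on that cycle.
But removing m-a disconnects m from a; removing a-j disconnects a from j; removing e-l disconnects e from l — these are bridges.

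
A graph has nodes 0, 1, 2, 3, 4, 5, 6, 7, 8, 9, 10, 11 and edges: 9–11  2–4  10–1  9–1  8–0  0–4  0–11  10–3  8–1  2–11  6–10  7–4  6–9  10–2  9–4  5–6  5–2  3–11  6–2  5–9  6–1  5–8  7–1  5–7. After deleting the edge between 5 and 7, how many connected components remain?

5 and 7 are still connected via 5-9-4-7, so the component count stays at 1.

1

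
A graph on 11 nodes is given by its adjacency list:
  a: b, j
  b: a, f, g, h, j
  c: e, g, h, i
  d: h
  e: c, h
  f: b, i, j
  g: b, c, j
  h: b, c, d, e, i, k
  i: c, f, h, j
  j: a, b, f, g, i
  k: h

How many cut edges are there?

2

The edges on the cycle b-h-i-f-j-b are not bridges since each lies on that cycle.
But removing h-d disconnects h from d; removing h-k disconnects h from k — these are bridges.
That makes 2 bridges.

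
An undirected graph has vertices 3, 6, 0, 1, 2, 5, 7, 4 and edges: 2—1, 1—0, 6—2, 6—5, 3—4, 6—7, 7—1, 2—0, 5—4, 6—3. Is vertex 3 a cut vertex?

No

Deleting 3 leaves 1 component (was 1) (its neighbors 4, 6 remain connected to each other), so 3 is not a cut vertex.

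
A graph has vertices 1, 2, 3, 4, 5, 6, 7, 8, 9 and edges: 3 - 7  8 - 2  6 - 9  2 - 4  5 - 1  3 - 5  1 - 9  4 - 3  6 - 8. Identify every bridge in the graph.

3-7

The edges on the cycle 6-8-2-4-3-5-1-9-6 are not bridges since each lies on that cycle.
But removing 7 - 3 disconnects 7 from 3 — this is a bridge.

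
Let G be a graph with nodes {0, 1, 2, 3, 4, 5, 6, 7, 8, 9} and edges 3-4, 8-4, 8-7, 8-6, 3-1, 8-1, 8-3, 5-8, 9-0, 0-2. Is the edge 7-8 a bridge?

Yes

Removing 7-8 leaves no path between 7 and 8: the component count goes from 2 to 3. So it is a bridge.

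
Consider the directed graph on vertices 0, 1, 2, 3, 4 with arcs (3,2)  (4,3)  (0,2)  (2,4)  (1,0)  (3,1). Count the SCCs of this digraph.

1

{0, 1, 2, 3, 4} are all mutually reachable — one SCC of size 5.
That gives 1 strongly connected component.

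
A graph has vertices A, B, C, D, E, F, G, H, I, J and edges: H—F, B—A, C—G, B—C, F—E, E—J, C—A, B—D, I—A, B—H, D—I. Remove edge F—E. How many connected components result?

Before removal there is 1 component.
F—E is a bridge — removing it separates F's side from E's side.
After removal: 2 components.

2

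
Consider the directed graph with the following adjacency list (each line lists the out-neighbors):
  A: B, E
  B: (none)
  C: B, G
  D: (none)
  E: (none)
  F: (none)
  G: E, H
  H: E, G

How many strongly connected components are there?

{G, H} are all mutually reachable — one SCC of size 2.
{C} is an SCC by itself.
{F} is an SCC by itself.
{B} is an SCC by itself.
{A} is an SCC by itself.
(and 2 more singleton SCCs)
That gives 7 strongly connected components.

7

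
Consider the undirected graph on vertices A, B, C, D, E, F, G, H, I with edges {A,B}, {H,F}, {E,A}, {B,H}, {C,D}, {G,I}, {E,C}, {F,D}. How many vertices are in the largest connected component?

7

Starting from G we can reach G, I. That is one component of size 2.
Starting from A we can reach A, B, C, D, E, F, H. That is one component of size 7.
The largest has 7 vertices.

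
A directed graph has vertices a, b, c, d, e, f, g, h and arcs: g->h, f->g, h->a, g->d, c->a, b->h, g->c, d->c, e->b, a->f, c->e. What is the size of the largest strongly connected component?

{a, b, c, d, e, f, g, h} are all mutually reachable — one SCC of size 8.
The largest has 8 vertices.

8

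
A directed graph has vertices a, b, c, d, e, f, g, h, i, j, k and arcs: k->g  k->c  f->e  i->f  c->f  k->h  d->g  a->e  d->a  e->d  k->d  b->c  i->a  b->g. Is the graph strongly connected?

No

There is no directed path from a to f, so the graph is not strongly connected.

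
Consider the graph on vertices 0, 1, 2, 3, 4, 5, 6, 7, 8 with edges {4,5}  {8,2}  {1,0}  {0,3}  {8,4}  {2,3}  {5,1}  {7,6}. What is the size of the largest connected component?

Starting from 6 we can reach 6, 7. That is one component of size 2.
Starting from 0 we can reach 0, 1, 2, 3, 4, 5, 8. That is one component of size 7.
The largest has 7 vertices.

7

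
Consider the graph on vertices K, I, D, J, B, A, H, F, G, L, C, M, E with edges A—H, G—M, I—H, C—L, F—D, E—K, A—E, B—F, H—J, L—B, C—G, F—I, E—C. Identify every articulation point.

Removing C increases the component count from 1 to 2, so C is a cut vertex.
Removing E increases the component count from 1 to 2, so E is a cut vertex.
Removing F increases the component count from 1 to 2, so F is a cut vertex.
Likewise G, H are cut vertices.
By contrast removing J leaves 1 component; it is not a cut vertex. No other vertex is a cut vertex either.

C, E, F, G, H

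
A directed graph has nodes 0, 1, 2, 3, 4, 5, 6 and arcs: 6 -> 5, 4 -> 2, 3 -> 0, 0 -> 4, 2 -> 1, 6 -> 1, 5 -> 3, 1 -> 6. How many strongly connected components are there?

1

{0, 1, 2, 3, 4, 5, 6} are all mutually reachable — one SCC of size 7.
That gives 1 strongly connected component.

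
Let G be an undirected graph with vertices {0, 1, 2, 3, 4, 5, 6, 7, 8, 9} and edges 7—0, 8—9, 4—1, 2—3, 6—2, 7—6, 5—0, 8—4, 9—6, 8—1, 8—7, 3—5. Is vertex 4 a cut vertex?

Deleting 4 leaves 1 component (was 1) (its neighbors 1, 8 remain connected to each other), so 4 is not a cut vertex.

No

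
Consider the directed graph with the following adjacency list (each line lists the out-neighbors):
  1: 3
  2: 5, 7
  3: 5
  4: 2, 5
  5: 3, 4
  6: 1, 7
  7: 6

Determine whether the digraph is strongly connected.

From 7 we can reach every vertex (1, 2, 3, 4, 5, 6, 7), and every vertex can reach 7 (1, 2, 3, 4, 5, 6, 7). So the whole graph is one strongly connected component.

Yes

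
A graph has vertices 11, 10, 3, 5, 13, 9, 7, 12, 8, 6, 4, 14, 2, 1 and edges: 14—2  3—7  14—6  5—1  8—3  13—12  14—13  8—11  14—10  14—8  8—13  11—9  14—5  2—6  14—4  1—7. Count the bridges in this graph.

5

The edges on the cycle 14-8-3-7-1-5-14 are not bridges since each lies on that cycle.
But removing 11—8 disconnects 11 from 8; removing 14—10 disconnects 14 from 10; removing 11—9 disconnects 11 from 9; removing 13—12 disconnects 13 from 12 — these are bridges.
In total 5 edges are bridges.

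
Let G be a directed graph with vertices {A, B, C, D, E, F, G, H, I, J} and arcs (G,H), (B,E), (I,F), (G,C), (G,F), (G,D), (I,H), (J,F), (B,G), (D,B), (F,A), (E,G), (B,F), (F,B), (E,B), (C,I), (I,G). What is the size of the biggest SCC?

7

{B, C, D, E, F, G, I} are all mutually reachable — one SCC of size 7.
{H} is an SCC by itself.
{J} is an SCC by itself.
{A} is an SCC by itself.
The largest has 7 vertices.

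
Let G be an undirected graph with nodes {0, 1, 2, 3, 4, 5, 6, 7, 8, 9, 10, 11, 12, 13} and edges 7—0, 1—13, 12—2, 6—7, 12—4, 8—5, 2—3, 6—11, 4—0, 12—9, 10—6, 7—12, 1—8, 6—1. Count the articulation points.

Removing 1 increases the component count from 1 to 3, so 1 is a cut vertex.
Removing 2 increases the component count from 1 to 2, so 2 is a cut vertex.
Removing 6 increases the component count from 1 to 4, so 6 is a cut vertex.
Likewise 7, 8, 12 are cut vertices.
By contrast removing 11 leaves 1 component; it is not a cut vertex. No other vertex is a cut vertex either.

6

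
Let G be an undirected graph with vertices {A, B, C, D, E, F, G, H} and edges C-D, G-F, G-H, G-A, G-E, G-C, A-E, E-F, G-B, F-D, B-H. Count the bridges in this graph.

0

The edges on the cycle G-B-H-G are not bridges since each lies on that cycle.
Every edge lies on some cycle, so there are no bridges.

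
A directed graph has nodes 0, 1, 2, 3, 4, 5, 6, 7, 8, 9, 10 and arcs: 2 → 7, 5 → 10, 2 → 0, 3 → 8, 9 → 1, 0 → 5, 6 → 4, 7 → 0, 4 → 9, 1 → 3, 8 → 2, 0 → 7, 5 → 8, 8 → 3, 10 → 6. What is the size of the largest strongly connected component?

{0, 1, 2, 3, 4, 5, 6, 7, 8, 9, 10} are all mutually reachable — one SCC of size 11.
The largest has 11 vertices.

11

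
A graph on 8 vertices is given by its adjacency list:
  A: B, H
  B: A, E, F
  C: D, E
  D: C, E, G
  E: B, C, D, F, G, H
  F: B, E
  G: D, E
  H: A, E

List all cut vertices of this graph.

E

Removing E increases the component count from 1 to 2, so E is a cut vertex.
By contrast removing A leaves 1 component; it is not a cut vertex. No other vertex is a cut vertex either.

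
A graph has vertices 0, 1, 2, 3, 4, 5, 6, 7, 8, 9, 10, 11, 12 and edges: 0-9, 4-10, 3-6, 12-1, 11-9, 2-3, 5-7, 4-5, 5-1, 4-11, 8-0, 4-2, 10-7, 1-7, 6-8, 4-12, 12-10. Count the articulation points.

1

Removing 4 increases the component count from 1 to 2, so 4 is a cut vertex.
By contrast removing 8 leaves 1 component; it is not a cut vertex. No other vertex is a cut vertex either.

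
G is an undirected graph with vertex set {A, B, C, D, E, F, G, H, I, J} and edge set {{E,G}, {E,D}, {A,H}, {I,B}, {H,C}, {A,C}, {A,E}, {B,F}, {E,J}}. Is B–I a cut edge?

Removing B–I leaves no path between B and I: the component count goes from 2 to 3. So it is a bridge.

Yes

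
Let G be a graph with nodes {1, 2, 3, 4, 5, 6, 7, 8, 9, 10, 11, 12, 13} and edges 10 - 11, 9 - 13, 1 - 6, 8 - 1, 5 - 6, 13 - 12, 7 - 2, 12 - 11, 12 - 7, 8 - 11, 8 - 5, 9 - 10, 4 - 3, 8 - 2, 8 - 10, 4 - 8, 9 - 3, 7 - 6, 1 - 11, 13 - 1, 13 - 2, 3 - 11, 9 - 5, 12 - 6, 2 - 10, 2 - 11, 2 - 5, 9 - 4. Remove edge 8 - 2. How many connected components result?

1

8 and 2 are still connected via 8-10-2, so the component count stays at 1.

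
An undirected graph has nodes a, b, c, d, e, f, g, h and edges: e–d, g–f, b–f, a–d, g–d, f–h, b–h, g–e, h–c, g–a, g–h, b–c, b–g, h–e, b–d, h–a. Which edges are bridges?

The edges on the cycle b-g-a-h-b are not bridges since each lies on that cycle.
Every edge lies on some cycle, so there are no bridges.

none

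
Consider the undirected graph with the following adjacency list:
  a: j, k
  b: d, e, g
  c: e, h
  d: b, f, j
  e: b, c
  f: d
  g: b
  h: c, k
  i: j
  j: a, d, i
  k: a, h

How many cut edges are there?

The edges on the cycle c-h-k-a-j-d-b-e-c are not bridges since each lies on that cycle.
But removing i-j disconnects i from j; removing g-b disconnects g from b; removing f-d disconnects f from d — these are bridges.
That makes 3 bridges.

3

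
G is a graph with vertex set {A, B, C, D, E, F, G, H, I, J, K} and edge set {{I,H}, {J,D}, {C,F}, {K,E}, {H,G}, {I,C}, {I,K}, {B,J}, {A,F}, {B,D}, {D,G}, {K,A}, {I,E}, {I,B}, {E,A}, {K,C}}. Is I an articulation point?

Yes

Deleting I raises the number of components from 1 to 2, so I is a cut vertex.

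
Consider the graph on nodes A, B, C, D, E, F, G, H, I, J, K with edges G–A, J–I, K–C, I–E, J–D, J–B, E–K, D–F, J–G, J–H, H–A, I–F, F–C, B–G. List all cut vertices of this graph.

J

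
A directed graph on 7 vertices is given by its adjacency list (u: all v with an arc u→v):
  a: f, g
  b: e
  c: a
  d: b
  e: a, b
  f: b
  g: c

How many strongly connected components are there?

2

{a, b, c, e, f, g} are all mutually reachable — one SCC of size 6.
{d} is an SCC by itself.
That gives 2 strongly connected components.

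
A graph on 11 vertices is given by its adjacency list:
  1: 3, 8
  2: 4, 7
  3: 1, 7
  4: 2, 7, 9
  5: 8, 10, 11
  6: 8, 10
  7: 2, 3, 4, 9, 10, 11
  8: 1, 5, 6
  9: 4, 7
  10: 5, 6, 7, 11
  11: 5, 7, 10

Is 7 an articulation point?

Yes

Deleting 7 raises the number of components from 1 to 2, so 7 is a cut vertex.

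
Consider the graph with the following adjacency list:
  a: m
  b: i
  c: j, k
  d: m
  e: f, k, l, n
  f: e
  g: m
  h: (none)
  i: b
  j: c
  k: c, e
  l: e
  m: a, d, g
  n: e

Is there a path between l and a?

The component containing l is {c, e, f, j, k, l, n}, and a is not in it.

No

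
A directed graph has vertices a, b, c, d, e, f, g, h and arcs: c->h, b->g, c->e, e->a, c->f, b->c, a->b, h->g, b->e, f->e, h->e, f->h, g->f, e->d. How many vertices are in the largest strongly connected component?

7

{a, b, c, e, f, g, h} are all mutually reachable — one SCC of size 7.
{d} is an SCC by itself.
The largest has 7 vertices.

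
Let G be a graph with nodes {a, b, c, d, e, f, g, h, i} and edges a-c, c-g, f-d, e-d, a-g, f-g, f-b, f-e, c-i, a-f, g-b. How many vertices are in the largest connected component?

8

h is isolated — a component by itself.
Starting from a we can reach a, b, c, d, e, f, g, i. That is one component of size 8.
The largest has 8 vertices.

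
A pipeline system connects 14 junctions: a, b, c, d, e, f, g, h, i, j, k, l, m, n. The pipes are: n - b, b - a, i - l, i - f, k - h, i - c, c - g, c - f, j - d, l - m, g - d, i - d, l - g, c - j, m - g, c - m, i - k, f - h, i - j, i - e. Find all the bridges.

The edges on the cycle i-l-m-c-i are not bridges since each lies on that cycle.
But removing b - a disconnects b from a; removing n - b disconnects n from b; removing i - e disconnects i from e — these are bridges.

a-b, b-n, e-i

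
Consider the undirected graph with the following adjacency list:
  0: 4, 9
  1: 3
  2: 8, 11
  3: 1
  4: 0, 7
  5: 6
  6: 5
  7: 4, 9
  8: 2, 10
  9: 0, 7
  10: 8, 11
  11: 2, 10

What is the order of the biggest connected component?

Starting from 5 we can reach 5, 6. That is one component of size 2.
Starting from 1 we can reach 1, 3. That is one component of size 2.
Starting from 2 we can reach 2, 8, 10, 11. That is one component of size 4.
Starting from 0 we can reach 0, 4, 7, 9. That is one component of size 4.
The largest has 4 vertices.

4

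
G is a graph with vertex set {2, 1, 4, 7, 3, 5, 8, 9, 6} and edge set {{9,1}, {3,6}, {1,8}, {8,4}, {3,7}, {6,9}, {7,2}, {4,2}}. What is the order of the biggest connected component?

8

5 is isolated — a component by itself.
Starting from 1 we can reach 1, 2, 3, 4, 6, 7, 8, 9. That is one component of size 8.
The largest has 8 vertices.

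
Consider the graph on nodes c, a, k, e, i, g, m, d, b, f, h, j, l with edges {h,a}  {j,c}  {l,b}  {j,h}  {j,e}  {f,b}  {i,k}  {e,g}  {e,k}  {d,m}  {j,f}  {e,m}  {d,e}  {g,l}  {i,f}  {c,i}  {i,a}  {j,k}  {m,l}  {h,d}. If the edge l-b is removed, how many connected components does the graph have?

l and b are still connected via l-m-e-j-f-b, so the component count stays at 1.

1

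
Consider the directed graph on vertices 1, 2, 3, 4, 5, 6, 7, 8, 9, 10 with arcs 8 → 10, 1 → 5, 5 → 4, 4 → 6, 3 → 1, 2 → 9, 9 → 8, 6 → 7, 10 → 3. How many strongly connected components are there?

10

{5} is an SCC by itself.
{1} is an SCC by itself.
{7} is an SCC by itself.
{6} is an SCC by itself.
{9} is an SCC by itself.
(and 5 more singleton SCCs)
That gives 10 strongly connected components.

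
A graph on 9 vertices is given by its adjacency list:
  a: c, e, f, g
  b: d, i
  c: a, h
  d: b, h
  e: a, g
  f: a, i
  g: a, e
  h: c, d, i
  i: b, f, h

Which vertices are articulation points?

Removing a increases the component count from 1 to 2, so a is a cut vertex.
By contrast removing g leaves 1 component; it is not a cut vertex. No other vertex is a cut vertex either.

a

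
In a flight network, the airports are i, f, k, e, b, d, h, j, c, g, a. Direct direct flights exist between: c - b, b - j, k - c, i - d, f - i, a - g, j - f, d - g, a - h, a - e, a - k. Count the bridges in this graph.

2

The edges on the cycle a-k-c-b-j-f-i-d-g-a are not bridges since each lies on that cycle.
But removing a - e disconnects a from e; removing a - h disconnects a from h — these are bridges.
That makes 2 bridges.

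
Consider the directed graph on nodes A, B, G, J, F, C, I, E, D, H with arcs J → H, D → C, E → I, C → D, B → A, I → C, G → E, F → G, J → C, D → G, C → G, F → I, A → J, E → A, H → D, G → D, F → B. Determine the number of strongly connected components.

3

{A, C, D, E, G, H, I, J} are all mutually reachable — one SCC of size 8.
{F} is an SCC by itself.
{B} is an SCC by itself.
That gives 3 strongly connected components.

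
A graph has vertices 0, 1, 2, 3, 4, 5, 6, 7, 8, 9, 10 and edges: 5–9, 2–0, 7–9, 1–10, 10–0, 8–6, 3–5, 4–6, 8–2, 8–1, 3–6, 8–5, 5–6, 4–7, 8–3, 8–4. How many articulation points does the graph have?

1

Removing 8 increases the component count from 1 to 2, so 8 is a cut vertex.
By contrast removing 6 leaves 1 component; it is not a cut vertex. No other vertex is a cut vertex either.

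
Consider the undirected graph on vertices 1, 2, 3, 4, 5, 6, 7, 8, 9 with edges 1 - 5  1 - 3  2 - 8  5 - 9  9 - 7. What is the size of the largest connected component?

5

6 is isolated — a component by itself.
4 is isolated — a component by itself.
Starting from 2 we can reach 2, 8. That is one component of size 2.
Starting from 1 we can reach 1, 3, 5, 7, 9. That is one component of size 5.
The largest has 5 vertices.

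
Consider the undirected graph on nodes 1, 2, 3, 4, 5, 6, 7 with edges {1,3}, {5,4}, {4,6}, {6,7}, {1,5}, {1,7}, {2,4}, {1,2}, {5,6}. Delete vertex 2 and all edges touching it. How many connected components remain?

1

With 2 gone, the remaining components are: {1, 3, 4, 5, 6, 7}.
That is 1 component.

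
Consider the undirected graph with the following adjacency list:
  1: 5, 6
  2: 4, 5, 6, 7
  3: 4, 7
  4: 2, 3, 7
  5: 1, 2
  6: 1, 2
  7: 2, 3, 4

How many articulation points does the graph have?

Removing 2 increases the component count from 1 to 2, so 2 is a cut vertex.
By contrast removing 5 leaves 1 component; it is not a cut vertex. No other vertex is a cut vertex either.

1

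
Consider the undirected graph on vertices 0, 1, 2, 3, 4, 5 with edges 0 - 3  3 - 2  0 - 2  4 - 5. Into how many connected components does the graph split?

3

1 is isolated — a component by itself.
Starting from 4 we can reach 4, 5. That is one component of size 2.
Starting from 0 we can reach 0, 2, 3. That is one component of size 3.
Total: 3 components.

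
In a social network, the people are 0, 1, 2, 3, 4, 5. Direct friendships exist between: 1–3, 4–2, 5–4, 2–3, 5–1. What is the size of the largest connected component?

5

0 is isolated — a component by itself.
Starting from 1 we can reach 1, 2, 3, 4, 5. That is one component of size 5.
The largest has 5 vertices.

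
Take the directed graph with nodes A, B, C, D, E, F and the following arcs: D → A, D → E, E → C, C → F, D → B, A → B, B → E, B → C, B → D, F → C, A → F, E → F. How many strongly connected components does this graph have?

{A, B, D} are all mutually reachable — one SCC of size 3.
{C, F} are all mutually reachable — one SCC of size 2.
{E} is an SCC by itself.
That gives 3 strongly connected components.

3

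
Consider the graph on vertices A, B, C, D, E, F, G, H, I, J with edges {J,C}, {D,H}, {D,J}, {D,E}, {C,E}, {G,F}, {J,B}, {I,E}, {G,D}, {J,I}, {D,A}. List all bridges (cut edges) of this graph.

A-D, B-J, D-G, D-H, F-G

The edges on the cycle J-I-E-C-J are not bridges since each lies on that cycle.
But removing J—B disconnects J from B; removing G—D disconnects G from D; removing D—H disconnects D from H; removing A—D disconnects A from D — these are bridges.
In total 5 edges are bridges.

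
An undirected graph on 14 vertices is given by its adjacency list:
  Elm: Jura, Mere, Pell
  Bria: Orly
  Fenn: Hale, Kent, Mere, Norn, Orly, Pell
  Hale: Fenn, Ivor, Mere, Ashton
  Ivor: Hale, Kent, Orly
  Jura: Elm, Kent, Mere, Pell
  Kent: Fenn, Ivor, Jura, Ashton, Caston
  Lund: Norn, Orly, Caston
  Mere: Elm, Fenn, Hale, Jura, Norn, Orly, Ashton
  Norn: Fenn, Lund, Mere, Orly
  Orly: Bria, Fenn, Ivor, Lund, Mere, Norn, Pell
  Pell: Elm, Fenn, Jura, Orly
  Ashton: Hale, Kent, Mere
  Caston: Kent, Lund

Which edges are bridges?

The edges on the cycle Lund-Caston-Kent-Fenn-Hale-Mere-Orly-Lund are not bridges since each lies on that cycle.
But removing Bria-Orly disconnects Bria from Orly — this is a bridge.

Bria-Orly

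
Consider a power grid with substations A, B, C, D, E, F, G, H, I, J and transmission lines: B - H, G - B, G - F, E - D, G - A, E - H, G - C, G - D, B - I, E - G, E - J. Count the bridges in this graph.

The edges on the cycle E-G-B-H-E are not bridges since each lies on that cycle.
But removing J - E disconnects J from E; removing F - G disconnects F from G; removing A - G disconnects A from G; removing C - G disconnects C from G — these are bridges.
In total 5 edges are bridges.

5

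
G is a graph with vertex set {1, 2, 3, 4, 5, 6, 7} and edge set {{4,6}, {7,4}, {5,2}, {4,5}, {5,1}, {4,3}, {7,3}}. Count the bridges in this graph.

The edges on the cycle 7-4-3-7 are not bridges since each lies on that cycle.
But removing 4–6 disconnects 4 from 6; removing 4–5 disconnects 4 from 5; removing 5–2 disconnects 5 from 2; removing 5–1 disconnects 5 from 1 — these are bridges.
That makes 4 bridges.

4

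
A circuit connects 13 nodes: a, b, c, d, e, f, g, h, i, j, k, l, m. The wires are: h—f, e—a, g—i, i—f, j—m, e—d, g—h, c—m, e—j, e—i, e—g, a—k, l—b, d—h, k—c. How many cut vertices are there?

1

Removing e increases the component count from 2 to 3, so e is a cut vertex.
By contrast removing b leaves 2 components; it is not a cut vertex. No other vertex is a cut vertex either.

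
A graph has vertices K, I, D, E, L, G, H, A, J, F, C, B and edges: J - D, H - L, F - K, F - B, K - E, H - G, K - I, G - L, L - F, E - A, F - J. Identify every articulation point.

E, F, J, K, L

Removing E increases the component count from 2 to 3, so E is a cut vertex.
Removing F increases the component count from 2 to 5, so F is a cut vertex.
Removing J increases the component count from 2 to 3, so J is a cut vertex.
Likewise K, L are cut vertices.
By contrast removing B leaves 2 components; it is not a cut vertex. No other vertex is a cut vertex either.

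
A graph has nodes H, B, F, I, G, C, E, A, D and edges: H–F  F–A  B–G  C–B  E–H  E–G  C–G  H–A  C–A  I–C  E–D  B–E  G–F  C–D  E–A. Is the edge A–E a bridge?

No

After removing A–E, the path A-H-E still connects them, so the edge is not a bridge.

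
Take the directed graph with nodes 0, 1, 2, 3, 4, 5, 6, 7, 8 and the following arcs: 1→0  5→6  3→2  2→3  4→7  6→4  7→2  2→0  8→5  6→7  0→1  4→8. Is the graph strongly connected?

No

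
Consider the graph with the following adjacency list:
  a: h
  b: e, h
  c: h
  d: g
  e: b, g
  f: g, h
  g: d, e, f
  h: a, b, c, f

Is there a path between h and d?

From h we can reach a, b, c, d, e, f, g, h, which includes d.

Yes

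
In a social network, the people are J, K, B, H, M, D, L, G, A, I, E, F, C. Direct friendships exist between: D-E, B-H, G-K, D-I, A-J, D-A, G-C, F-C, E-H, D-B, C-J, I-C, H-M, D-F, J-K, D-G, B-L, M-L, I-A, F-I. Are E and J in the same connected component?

Yes

From E we can reach A, B, C, D, E, F, G, H, I, J, K, L, M, which includes J.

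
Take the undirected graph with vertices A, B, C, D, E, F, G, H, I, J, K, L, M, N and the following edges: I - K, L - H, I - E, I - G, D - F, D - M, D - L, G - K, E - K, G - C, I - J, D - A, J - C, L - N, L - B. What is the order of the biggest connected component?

Starting from C we can reach C, E, G, I, J, K. That is one component of size 6.
Starting from A we can reach A, B, D, F, H, L, M, N. That is one component of size 8.
The largest has 8 vertices.

8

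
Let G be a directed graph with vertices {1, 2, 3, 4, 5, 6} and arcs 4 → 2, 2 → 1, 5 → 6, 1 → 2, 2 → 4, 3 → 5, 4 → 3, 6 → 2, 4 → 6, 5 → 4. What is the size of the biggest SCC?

{1, 2, 3, 4, 5, 6} are all mutually reachable — one SCC of size 6.
The largest has 6 vertices.

6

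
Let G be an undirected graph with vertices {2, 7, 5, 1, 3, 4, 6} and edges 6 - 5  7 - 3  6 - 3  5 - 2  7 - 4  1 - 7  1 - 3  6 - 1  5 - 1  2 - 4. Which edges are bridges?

none

The edges on the cycle 6-5-1-7-3-6 are not bridges since each lies on that cycle.
Every edge lies on some cycle, so there are no bridges.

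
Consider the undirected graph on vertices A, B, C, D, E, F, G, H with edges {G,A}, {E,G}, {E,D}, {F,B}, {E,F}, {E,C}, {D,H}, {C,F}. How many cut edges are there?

The edges on the cycle E-C-F-E are not bridges since each lies on that cycle.
But removing A - G disconnects A from G; removing D - H disconnects D from H; removing E - D disconnects E from D; removing B - F disconnects B from F — these are bridges.
In total 5 edges are bridges.

5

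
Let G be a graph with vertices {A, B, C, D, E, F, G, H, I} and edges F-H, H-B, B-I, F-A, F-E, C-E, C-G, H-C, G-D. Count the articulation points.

5

Removing B increases the component count from 1 to 2, so B is a cut vertex.
Removing C increases the component count from 1 to 2, so C is a cut vertex.
Removing F increases the component count from 1 to 2, so F is a cut vertex.
Likewise G, H are cut vertices.
By contrast removing I leaves 1 component; it is not a cut vertex. No other vertex is a cut vertex either.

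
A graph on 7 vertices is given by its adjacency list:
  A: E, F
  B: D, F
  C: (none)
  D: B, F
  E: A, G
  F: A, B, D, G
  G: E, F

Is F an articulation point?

Yes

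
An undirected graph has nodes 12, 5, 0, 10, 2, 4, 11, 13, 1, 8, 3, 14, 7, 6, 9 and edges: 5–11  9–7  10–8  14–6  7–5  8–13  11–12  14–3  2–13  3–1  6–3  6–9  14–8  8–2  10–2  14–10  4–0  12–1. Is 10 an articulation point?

Deleting 10 leaves 2 components (was 2), so 10 is not a cut vertex.

No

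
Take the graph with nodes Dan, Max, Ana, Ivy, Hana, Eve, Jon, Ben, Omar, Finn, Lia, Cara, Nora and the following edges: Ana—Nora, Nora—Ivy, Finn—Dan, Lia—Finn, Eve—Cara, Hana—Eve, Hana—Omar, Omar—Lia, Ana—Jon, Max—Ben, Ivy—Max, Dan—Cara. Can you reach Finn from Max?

No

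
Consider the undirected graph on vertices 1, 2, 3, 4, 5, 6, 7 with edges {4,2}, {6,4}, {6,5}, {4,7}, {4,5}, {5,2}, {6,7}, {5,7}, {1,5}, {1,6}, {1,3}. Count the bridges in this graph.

The edges on the cycle 1-6-4-7-5-1 are not bridges since each lies on that cycle.
But removing 3–1 disconnects 3 from 1 — this is a bridge.

1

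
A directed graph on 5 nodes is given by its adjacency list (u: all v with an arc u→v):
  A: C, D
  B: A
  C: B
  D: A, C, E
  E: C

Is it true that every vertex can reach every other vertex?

Yes

From B we can reach every vertex (A, B, C, D, E), and every vertex can reach B (A, B, C, D, E). So the whole graph is one strongly connected component.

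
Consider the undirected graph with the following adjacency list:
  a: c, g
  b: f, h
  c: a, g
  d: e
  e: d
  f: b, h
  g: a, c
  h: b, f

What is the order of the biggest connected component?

3

Starting from d we can reach d, e. That is one component of size 2.
Starting from a we can reach a, c, g. That is one component of size 3.
Starting from b we can reach b, f, h. That is one component of size 3.
The largest has 3 vertices.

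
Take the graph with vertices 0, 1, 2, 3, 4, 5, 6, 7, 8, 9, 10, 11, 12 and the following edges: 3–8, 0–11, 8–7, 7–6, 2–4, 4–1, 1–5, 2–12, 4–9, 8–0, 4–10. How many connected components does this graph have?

2

Starting from 0 we can reach 0, 3, 6, 7, 8, 11. That is one component of size 6.
Starting from 1 we can reach 1, 2, 4, 5, 9, 10, 12. That is one component of size 7.
Total: 2 components.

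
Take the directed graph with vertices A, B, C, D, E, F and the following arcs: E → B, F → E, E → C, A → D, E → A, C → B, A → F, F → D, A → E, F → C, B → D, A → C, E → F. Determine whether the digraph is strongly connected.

No

There is no directed path from B to A, so the graph is not strongly connected.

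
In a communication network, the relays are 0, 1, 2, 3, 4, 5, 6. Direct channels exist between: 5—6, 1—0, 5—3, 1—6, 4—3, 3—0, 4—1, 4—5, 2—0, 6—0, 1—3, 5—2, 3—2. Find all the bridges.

The edges on the cycle 4-1-6-5-4 are not bridges since each lies on that cycle.
Every edge lies on some cycle, so there are no bridges.

none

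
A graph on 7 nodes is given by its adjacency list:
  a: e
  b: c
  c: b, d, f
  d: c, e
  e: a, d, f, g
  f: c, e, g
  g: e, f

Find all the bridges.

a-e, b-c

The edges on the cycle f-e-g-f are not bridges since each lies on that cycle.
But removing c-b disconnects c from b; removing a-e disconnects a from e — these are bridges.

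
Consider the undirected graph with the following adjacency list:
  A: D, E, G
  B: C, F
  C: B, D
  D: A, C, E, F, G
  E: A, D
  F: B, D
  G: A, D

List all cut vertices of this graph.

D

Removing D increases the component count from 1 to 2, so D is a cut vertex.
By contrast removing B leaves 1 component; it is not a cut vertex. No other vertex is a cut vertex either.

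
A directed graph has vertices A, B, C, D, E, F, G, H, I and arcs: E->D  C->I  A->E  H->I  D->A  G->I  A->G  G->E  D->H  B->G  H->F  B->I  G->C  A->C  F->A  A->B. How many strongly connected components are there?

3

{A, B, D, E, F, G, H} are all mutually reachable — one SCC of size 7.
{I} is an SCC by itself.
{C} is an SCC by itself.
That gives 3 strongly connected components.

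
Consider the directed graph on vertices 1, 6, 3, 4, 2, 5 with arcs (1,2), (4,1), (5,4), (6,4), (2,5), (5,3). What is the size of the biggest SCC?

4

{1, 2, 4, 5} are all mutually reachable — one SCC of size 4.
{6} is an SCC by itself.
{3} is an SCC by itself.
The largest has 4 vertices.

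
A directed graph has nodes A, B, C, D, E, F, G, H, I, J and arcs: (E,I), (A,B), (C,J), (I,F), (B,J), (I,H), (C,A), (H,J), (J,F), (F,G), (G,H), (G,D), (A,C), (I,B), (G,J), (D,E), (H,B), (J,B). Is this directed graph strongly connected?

No

There is no directed path from B to C, so the graph is not strongly connected.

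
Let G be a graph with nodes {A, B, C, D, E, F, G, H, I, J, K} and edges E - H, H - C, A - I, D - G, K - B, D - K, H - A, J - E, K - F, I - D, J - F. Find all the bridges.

The edges on the cycle J-E-H-A-I-D-K-F-J are not bridges since each lies on that cycle.
But removing G - D disconnects G from D; removing B - K disconnects B from K; removing H - C disconnects H from C — these are bridges.

B-K, C-H, D-G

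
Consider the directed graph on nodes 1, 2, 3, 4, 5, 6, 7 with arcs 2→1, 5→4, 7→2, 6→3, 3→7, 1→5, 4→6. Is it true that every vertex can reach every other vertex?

Yes

From 3 we can reach every vertex (1, 2, 3, 4, 5, 6, 7), and every vertex can reach 3 (1, 2, 3, 4, 5, 6, 7). So the whole graph is one strongly connected component.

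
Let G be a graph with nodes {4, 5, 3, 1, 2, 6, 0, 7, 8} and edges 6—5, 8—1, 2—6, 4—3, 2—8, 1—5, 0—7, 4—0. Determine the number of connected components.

Starting from 0 we can reach 0, 3, 4, 7. That is one component of size 4.
Starting from 1 we can reach 1, 2, 5, 6, 8. That is one component of size 5.
Total: 2 components.

2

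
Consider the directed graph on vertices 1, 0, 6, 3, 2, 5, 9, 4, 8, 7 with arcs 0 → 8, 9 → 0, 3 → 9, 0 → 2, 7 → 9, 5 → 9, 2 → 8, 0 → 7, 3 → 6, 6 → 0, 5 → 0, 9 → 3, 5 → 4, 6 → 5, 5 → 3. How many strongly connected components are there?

{0, 3, 5, 6, 7, 9} are all mutually reachable — one SCC of size 6.
{4} is an SCC by itself.
{2} is an SCC by itself.
{1} is an SCC by itself.
{8} is an SCC by itself.
That gives 5 strongly connected components.

5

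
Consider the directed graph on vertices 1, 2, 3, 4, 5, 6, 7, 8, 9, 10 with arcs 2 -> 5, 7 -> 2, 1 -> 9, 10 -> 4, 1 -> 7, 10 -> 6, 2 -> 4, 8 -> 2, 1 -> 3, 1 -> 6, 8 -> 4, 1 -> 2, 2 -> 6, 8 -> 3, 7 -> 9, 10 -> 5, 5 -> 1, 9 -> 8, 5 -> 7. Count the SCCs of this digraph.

5

{1, 2, 5, 7, 8, 9} are all mutually reachable — one SCC of size 6.
{6} is an SCC by itself.
{4} is an SCC by itself.
{10} is an SCC by itself.
{3} is an SCC by itself.
That gives 5 strongly connected components.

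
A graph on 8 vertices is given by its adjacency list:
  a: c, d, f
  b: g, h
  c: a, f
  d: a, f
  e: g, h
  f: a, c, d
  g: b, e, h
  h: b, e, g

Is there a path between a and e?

The component containing a is {a, c, d, f}, and e is not in it.

No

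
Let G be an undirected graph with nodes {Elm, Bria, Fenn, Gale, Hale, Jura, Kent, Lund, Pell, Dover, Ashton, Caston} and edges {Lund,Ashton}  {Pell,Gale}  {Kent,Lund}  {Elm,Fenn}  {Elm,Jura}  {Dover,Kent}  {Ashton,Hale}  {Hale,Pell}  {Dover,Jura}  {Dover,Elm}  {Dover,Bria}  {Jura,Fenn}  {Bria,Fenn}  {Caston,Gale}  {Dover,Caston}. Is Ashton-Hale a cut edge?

After removing Ashton-Hale, the path Ashton-Lund-Kent-Dover-Caston-Gale-Pell-Hale still connects them, so the edge is not a bridge.

No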